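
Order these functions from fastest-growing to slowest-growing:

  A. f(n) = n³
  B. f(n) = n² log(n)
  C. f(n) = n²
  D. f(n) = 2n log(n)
A > B > C > D

Comparing growth rates:
A = n³ is O(n³)
B = n² log(n) is O(n² log n)
C = n² is O(n²)
D = 2n log(n) is O(n log n)

Therefore, the order from fastest to slowest is: A > B > C > D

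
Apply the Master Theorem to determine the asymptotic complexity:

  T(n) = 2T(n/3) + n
Θ(n)

Master Theorem: a = 2, b = 3, f(n) = n.
Compute the critical exponent d = log₃(2) = 0.631.
Compare f(n) = Θ(n) against n^d:
  k = 1 > d = 0.631, so f(n) = Ω(n^(d+ε)) — Case 3.
  Regularity: a·(n/b)^1/n^1 = a/b^1 = 2/3 < 1 ✓.
  The top-level work dominates: T(n) = Θ(f(n)) = Θ(n).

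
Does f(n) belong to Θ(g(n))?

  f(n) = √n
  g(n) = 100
False

f(n) = √n is O(√n), and g(n) = 100 is O(1).
Since they have different growth rates, f(n) = Θ(g(n)) is false.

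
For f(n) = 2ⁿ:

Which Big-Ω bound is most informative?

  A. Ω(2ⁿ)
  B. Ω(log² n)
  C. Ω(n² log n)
A

f(n) = 2ⁿ is Ω(2ⁿ).
All listed options are valid Big-Ω bounds (lower bounds),
but Ω(2ⁿ) is the tightest (largest valid bound).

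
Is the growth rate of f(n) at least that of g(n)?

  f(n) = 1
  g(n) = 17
True

f(n) = 1 and g(n) = 17 are both O(1).
Big-Ω permits equal growth rates (f ≥ c·g for some c > 0), so f(n) = Ω(g(n)) is true.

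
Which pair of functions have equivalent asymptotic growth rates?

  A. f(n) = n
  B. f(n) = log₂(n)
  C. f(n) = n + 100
A and C

Examining each function:
  A. n is O(n)
  B. log₂(n) is O(log n)
  C. n + 100 is O(n)

Functions A and C both have the same complexity class.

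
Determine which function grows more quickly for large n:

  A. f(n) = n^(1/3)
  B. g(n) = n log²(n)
B

f(n) = n^(1/3) is O(n^(1/3)), while g(n) = n log²(n) is O(n log² n).
Since O(n log² n) grows faster than O(n^(1/3)), g(n) dominates.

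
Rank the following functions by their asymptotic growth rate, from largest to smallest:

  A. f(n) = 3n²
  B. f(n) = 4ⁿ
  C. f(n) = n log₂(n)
B > A > C

Comparing growth rates:
B = 4ⁿ is O(4ⁿ)
A = 3n² is O(n²)
C = n log₂(n) is O(n log n)

Therefore, the order from fastest to slowest is: B > A > C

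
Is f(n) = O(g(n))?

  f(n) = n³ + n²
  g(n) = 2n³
True

f(n) = n³ + n² and g(n) = 2n³ are both O(n³).
Big-O permits equal growth rates (f ≤ c·g for some c), so f(n) = O(g(n)) is true.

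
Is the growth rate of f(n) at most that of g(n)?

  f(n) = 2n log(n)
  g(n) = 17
False

f(n) = 2n log(n) is O(n log n), and g(n) = 17 is O(1).
Since O(n log n) grows faster than O(1), f(n) = O(g(n)) is false.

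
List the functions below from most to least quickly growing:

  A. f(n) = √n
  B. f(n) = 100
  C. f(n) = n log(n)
C > A > B

Comparing growth rates:
C = n log(n) is O(n log n)
A = √n is O(√n)
B = 100 is O(1)

Therefore, the order from fastest to slowest is: C > A > B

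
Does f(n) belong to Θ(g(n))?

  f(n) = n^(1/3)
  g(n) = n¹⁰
False

f(n) = n^(1/3) is O(n^(1/3)), and g(n) = n¹⁰ is O(n¹⁰).
Since they have different growth rates, f(n) = Θ(g(n)) is false.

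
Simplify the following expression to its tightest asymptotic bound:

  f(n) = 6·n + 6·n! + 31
Θ(n!)

Order the terms by growth rate: 31 ≺ 6·n ≺ 6·n!.
The fastest-growing term 6·n! dominates as n → ∞; dropping its constant factor gives Θ(n!).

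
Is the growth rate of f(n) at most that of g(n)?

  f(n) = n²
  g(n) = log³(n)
False

f(n) = n² is O(n²), and g(n) = log³(n) is O(log³ n).
Since O(n²) grows faster than O(log³ n), f(n) = O(g(n)) is false.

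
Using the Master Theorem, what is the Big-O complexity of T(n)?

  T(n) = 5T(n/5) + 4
Θ(n)

Master Theorem: a = 5, b = 5, f(n) = 4.
Compute the critical exponent d = log₅(5) = 1.
Compare f(n) = Θ(1) against n^d:
  k = 0 < d = 1, so f(n) = O(n^(d-ε)) — Case 1.
  The recursion cost dominates: T(n) = Θ(n^d) = Θ(n).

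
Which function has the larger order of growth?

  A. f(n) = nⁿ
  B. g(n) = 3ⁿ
A

f(n) = nⁿ is O(nⁿ), while g(n) = 3ⁿ is O(3ⁿ).
Since O(nⁿ) grows faster than O(3ⁿ), f(n) dominates.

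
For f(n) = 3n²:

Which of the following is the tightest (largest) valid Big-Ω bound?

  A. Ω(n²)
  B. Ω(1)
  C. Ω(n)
A

f(n) = 3n² is Ω(n²).
All listed options are valid Big-Ω bounds (lower bounds),
but Ω(n²) is the tightest (largest valid bound).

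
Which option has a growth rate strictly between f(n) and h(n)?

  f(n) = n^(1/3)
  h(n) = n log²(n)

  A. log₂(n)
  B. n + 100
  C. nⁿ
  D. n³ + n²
B

We need g(n) with n^(1/3) = o(g(n)) and g(n) = o(n log²(n)), i.e. O(n^(1/3)) ≺ g ≺ O(n log² n).
Check each option:
  A. log₂(n) — O(log n) does not grow strictly faster than f(n)
  B. n + 100 — O(n) is strictly between O(n^(1/3)) and O(n log² n) ✓
  C. nⁿ — O(nⁿ) does not grow strictly slower than h(n)
  D. n³ + n² — O(n³) does not grow strictly slower than h(n)

Only option B (n + 100) lies strictly between.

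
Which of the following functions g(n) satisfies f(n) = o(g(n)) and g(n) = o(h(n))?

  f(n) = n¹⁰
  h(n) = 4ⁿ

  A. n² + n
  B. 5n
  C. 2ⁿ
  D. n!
C

We need g(n) with n¹⁰ = o(g(n)) and g(n) = o(4ⁿ), i.e. O(n¹⁰) ≺ g ≺ O(4ⁿ).
Check each option:
  A. n² + n — O(n²) does not grow strictly faster than f(n)
  B. 5n — O(n) does not grow strictly faster than f(n)
  C. 2ⁿ — O(2ⁿ) is strictly between O(n¹⁰) and O(4ⁿ) ✓
  D. n! — O(n!) does not grow strictly slower than h(n)

Only option C (2ⁿ) lies strictly between.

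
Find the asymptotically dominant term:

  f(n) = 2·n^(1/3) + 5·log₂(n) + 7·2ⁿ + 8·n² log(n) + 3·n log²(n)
7·2ⁿ

Looking at each term:
  - 2·n^(1/3) is O(n^(1/3))
  - 5·log₂(n) is O(log n)
  - 7·2ⁿ is O(2ⁿ)
  - 8·n² log(n) is O(n² log n)
  - 3·n log²(n) is O(n log² n)

The term 7·2ⁿ (O(2ⁿ)) grows fastest and dominates all others.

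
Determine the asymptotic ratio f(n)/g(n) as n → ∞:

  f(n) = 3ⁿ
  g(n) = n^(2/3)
∞

Since 3ⁿ (O(3ⁿ)) grows faster than n^(2/3) (O(n^(2/3))),
the ratio f(n)/g(n) → ∞ as n → ∞.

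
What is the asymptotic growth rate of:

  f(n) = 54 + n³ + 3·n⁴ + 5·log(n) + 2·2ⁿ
Θ(2ⁿ)

Order the terms by growth rate: 54 ≺ 5·log(n) ≺ n³ ≺ 3·n⁴ ≺ 2·2ⁿ.
The fastest-growing term 2·2ⁿ dominates as n → ∞; dropping its constant factor gives Θ(2ⁿ).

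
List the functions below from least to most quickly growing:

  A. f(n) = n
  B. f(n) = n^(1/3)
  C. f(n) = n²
B < A < C

Comparing growth rates:
B = n^(1/3) is O(n^(1/3))
A = n is O(n)
C = n² is O(n²)

Therefore, the order from slowest to fastest is: B < A < C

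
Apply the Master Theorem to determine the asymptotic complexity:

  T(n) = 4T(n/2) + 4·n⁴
Θ(n⁴)

Master Theorem: a = 4, b = 2, f(n) = 4·n⁴.
Compute the critical exponent d = log₂(4) = 2.
Compare f(n) = Θ(n⁴) against n^d:
  k = 4 > d = 2, so f(n) = Ω(n^(d+ε)) — Case 3.
  Regularity: a·(n/b)^4/n^4 = a/b^4 = 4/16 < 1 ✓.
  The top-level work dominates: T(n) = Θ(f(n)) = Θ(n⁴).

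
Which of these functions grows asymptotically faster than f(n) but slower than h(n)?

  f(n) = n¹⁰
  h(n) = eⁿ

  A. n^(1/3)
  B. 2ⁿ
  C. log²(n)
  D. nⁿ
B

We need g(n) with n¹⁰ = o(g(n)) and g(n) = o(eⁿ), i.e. O(n¹⁰) ≺ g ≺ O(eⁿ).
Check each option:
  A. n^(1/3) — O(n^(1/3)) does not grow strictly faster than f(n)
  B. 2ⁿ — O(2ⁿ) is strictly between O(n¹⁰) and O(eⁿ) ✓
  C. log²(n) — O(log² n) does not grow strictly faster than f(n)
  D. nⁿ — O(nⁿ) does not grow strictly slower than h(n)

Only option B (2ⁿ) lies strictly between.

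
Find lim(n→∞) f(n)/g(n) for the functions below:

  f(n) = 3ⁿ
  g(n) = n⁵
∞

Since 3ⁿ (O(3ⁿ)) grows faster than n⁵ (O(n⁵)),
the ratio f(n)/g(n) → ∞ as n → ∞.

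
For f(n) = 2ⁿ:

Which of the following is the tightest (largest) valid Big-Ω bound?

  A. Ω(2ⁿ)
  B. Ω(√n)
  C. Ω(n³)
A

f(n) = 2ⁿ is Ω(2ⁿ).
All listed options are valid Big-Ω bounds (lower bounds),
but Ω(2ⁿ) is the tightest (largest valid bound).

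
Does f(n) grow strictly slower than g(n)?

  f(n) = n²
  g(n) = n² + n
False

f(n) = n² is O(n²), and g(n) = n² + n is O(n²).
Since they have the same growth rate, f(n) = o(g(n)) is false.
(f = o(g) requires f to grow strictly slower, not equal.)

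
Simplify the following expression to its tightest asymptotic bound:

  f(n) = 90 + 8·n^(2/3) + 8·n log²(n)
Θ(n log² n)

Order the terms by growth rate: 90 ≺ 8·n^(2/3) ≺ 8·n log²(n).
The fastest-growing term 8·n log²(n) dominates as n → ∞; dropping its constant factor gives Θ(n log² n).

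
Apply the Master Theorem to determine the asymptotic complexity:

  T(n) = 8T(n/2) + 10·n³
Θ(n³ log n)

Master Theorem: a = 8, b = 2, f(n) = 10·n³.
Compute the critical exponent d = log₂(8) = 3.
Compare f(n) = Θ(n³) against n^d:
  k = 3 = d, so f(n) = Θ(n^d) — Case 2.
  Work is balanced across levels: T(n) = Θ(n^d log n) = Θ(n³ log n).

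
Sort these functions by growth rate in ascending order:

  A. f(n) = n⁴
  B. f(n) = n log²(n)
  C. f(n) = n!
B < A < C

Comparing growth rates:
B = n log²(n) is O(n log² n)
A = n⁴ is O(n⁴)
C = n! is O(n!)

Therefore, the order from slowest to fastest is: B < A < C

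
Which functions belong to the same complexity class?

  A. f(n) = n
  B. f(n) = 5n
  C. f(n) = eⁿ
A and B

Examining each function:
  A. n is O(n)
  B. 5n is O(n)
  C. eⁿ is O(eⁿ)

Functions A and B both have the same complexity class.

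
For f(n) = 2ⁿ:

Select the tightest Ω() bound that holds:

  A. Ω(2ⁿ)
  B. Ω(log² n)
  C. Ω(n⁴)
A

f(n) = 2ⁿ is Ω(2ⁿ).
All listed options are valid Big-Ω bounds (lower bounds),
but Ω(2ⁿ) is the tightest (largest valid bound).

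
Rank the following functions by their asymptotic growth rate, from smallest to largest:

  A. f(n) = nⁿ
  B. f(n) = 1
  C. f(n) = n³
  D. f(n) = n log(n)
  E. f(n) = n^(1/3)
B < E < D < C < A

Comparing growth rates:
B = 1 is O(1)
E = n^(1/3) is O(n^(1/3))
D = n log(n) is O(n log n)
C = n³ is O(n³)
A = nⁿ is O(nⁿ)

Therefore, the order from slowest to fastest is: B < E < D < C < A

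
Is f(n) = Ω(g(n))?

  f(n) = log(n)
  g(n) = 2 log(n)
True

f(n) = log(n) and g(n) = 2 log(n) are both O(log n).
Big-Ω permits equal growth rates (f ≥ c·g for some c > 0), so f(n) = Ω(g(n)) is true.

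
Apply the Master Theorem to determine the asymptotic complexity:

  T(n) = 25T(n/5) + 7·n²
Θ(n² log n)

Master Theorem: a = 25, b = 5, f(n) = 7·n².
Compute the critical exponent d = log₅(25) = 2.
Compare f(n) = Θ(n²) against n^d:
  k = 2 = d, so f(n) = Θ(n^d) — Case 2.
  Work is balanced across levels: T(n) = Θ(n^d log n) = Θ(n² log n).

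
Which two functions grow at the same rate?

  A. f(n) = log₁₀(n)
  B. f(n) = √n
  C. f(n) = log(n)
A and C

Examining each function:
  A. log₁₀(n) is O(log n)
  B. √n is O(√n)
  C. log(n) is O(log n)

Functions A and C both have the same complexity class.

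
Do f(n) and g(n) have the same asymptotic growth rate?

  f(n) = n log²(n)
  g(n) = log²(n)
False

f(n) = n log²(n) is O(n log² n), and g(n) = log²(n) is O(log² n).
Since they have different growth rates, f(n) = Θ(g(n)) is false.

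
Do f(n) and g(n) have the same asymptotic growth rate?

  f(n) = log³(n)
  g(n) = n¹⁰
False

f(n) = log³(n) is O(log³ n), and g(n) = n¹⁰ is O(n¹⁰).
Since they have different growth rates, f(n) = Θ(g(n)) is false.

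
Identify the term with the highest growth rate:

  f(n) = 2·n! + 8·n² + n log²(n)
2·n!

Looking at each term:
  - 2·n! is O(n!)
  - 8·n² is O(n²)
  - n log²(n) is O(n log² n)

The term 2·n! (O(n!)) grows fastest and dominates all others.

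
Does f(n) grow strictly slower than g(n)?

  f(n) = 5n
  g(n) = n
False

f(n) = 5n is O(n), and g(n) = n is O(n).
Since they have the same growth rate, f(n) = o(g(n)) is false.
(f = o(g) requires f to grow strictly slower, not equal.)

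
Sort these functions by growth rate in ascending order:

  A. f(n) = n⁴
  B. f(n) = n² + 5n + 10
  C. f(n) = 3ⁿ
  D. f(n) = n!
B < A < C < D

Comparing growth rates:
B = n² + 5n + 10 is O(n²)
A = n⁴ is O(n⁴)
C = 3ⁿ is O(3ⁿ)
D = n! is O(n!)

Therefore, the order from slowest to fastest is: B < A < C < D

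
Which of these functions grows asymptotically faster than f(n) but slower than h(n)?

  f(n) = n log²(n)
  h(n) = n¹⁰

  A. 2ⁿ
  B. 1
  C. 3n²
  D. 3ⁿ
C

We need g(n) with n log²(n) = o(g(n)) and g(n) = o(n¹⁰), i.e. O(n log² n) ≺ g ≺ O(n¹⁰).
Check each option:
  A. 2ⁿ — O(2ⁿ) does not grow strictly slower than h(n)
  B. 1 — O(1) does not grow strictly faster than f(n)
  C. 3n² — O(n²) is strictly between O(n log² n) and O(n¹⁰) ✓
  D. 3ⁿ — O(3ⁿ) does not grow strictly slower than h(n)

Only option C (3n²) lies strictly between.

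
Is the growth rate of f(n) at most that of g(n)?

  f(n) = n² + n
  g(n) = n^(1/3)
False

f(n) = n² + n is O(n²), and g(n) = n^(1/3) is O(n^(1/3)).
Since O(n²) grows faster than O(n^(1/3)), f(n) = O(g(n)) is false.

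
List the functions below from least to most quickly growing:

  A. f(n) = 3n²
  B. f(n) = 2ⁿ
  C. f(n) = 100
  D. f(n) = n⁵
C < A < D < B

Comparing growth rates:
C = 100 is O(1)
A = 3n² is O(n²)
D = n⁵ is O(n⁵)
B = 2ⁿ is O(2ⁿ)

Therefore, the order from slowest to fastest is: C < A < D < B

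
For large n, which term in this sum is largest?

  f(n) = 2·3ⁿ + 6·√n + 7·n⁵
2·3ⁿ

Looking at each term:
  - 2·3ⁿ is O(3ⁿ)
  - 6·√n is O(√n)
  - 7·n⁵ is O(n⁵)

The term 2·3ⁿ (O(3ⁿ)) grows fastest and dominates all others.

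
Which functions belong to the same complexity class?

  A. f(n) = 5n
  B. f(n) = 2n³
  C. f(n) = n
A and C

Examining each function:
  A. 5n is O(n)
  B. 2n³ is O(n³)
  C. n is O(n)

Functions A and C both have the same complexity class.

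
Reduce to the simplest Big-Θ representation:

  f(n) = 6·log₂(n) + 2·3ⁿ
Θ(3ⁿ)

Order the terms by growth rate: 6·log₂(n) ≺ 2·3ⁿ.
The fastest-growing term 2·3ⁿ dominates as n → ∞; dropping its constant factor gives Θ(3ⁿ).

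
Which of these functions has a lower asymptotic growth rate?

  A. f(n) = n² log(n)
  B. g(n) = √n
B

f(n) = n² log(n) is O(n² log n), while g(n) = √n is O(√n).
Since O(√n) grows slower than O(n² log n), g(n) is dominated.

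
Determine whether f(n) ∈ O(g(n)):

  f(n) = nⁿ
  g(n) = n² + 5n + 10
False

f(n) = nⁿ is O(nⁿ), and g(n) = n² + 5n + 10 is O(n²).
Since O(nⁿ) grows faster than O(n²), f(n) = O(g(n)) is false.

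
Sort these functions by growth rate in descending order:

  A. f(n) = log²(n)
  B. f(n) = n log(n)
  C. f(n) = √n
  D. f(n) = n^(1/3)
B > C > D > A

Comparing growth rates:
B = n log(n) is O(n log n)
C = √n is O(√n)
D = n^(1/3) is O(n^(1/3))
A = log²(n) is O(log² n)

Therefore, the order from fastest to slowest is: B > C > D > A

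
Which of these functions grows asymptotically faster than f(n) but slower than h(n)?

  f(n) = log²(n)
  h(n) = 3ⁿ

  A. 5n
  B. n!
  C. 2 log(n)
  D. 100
A

We need g(n) with log²(n) = o(g(n)) and g(n) = o(3ⁿ), i.e. O(log² n) ≺ g ≺ O(3ⁿ).
Check each option:
  A. 5n — O(n) is strictly between O(log² n) and O(3ⁿ) ✓
  B. n! — O(n!) does not grow strictly slower than h(n)
  C. 2 log(n) — O(log n) does not grow strictly faster than f(n)
  D. 100 — O(1) does not grow strictly faster than f(n)

Only option A (5n) lies strictly between.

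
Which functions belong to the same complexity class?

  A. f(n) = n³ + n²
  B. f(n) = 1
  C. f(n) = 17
B and C

Examining each function:
  A. n³ + n² is O(n³)
  B. 1 is O(1)
  C. 17 is O(1)

Functions B and C both have the same complexity class.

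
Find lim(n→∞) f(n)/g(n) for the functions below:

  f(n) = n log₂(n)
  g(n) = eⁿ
0

Since n log₂(n) (O(n log n)) grows slower than eⁿ (O(eⁿ)),
the ratio f(n)/g(n) → 0 as n → ∞.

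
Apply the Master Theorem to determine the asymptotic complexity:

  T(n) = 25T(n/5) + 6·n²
Θ(n² log n)

Master Theorem: a = 25, b = 5, f(n) = 6·n².
Compute the critical exponent d = log₅(25) = 2.
Compare f(n) = Θ(n²) against n^d:
  k = 2 = d, so f(n) = Θ(n^d) — Case 2.
  Work is balanced across levels: T(n) = Θ(n^d log n) = Θ(n² log n).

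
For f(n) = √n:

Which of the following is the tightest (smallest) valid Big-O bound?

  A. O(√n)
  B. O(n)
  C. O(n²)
A

f(n) = √n is O(√n).
All listed options are valid Big-O bounds (upper bounds),
but O(√n) is the tightest (smallest valid bound).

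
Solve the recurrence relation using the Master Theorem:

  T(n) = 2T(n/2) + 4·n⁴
Θ(n⁴)

Master Theorem: a = 2, b = 2, f(n) = 4·n⁴.
Compute the critical exponent d = log₂(2) = 1.
Compare f(n) = Θ(n⁴) against n^d:
  k = 4 > d = 1, so f(n) = Ω(n^(d+ε)) — Case 3.
  Regularity: a·(n/b)^4/n^4 = a/b^4 = 2/16 < 1 ✓.
  The top-level work dominates: T(n) = Θ(f(n)) = Θ(n⁴).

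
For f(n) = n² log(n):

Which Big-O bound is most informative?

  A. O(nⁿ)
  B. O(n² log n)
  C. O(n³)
B

f(n) = n² log(n) is O(n² log n).
All listed options are valid Big-O bounds (upper bounds),
but O(n² log n) is the tightest (smallest valid bound).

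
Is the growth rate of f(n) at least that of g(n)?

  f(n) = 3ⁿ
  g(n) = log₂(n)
True

f(n) = 3ⁿ is O(3ⁿ), and g(n) = log₂(n) is O(log n).
Since O(3ⁿ) grows at least as fast as O(log n), f(n) = Ω(g(n)) is true.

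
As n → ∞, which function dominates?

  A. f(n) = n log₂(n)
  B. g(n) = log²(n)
A

f(n) = n log₂(n) is O(n log n), while g(n) = log²(n) is O(log² n).
Since O(n log n) grows faster than O(log² n), f(n) dominates.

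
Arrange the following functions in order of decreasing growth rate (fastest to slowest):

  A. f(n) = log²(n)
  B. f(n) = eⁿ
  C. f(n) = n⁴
B > C > A

Comparing growth rates:
B = eⁿ is O(eⁿ)
C = n⁴ is O(n⁴)
A = log²(n) is O(log² n)

Therefore, the order from fastest to slowest is: B > C > A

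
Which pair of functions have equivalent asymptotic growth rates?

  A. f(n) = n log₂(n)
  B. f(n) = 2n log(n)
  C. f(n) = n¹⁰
A and B

Examining each function:
  A. n log₂(n) is O(n log n)
  B. 2n log(n) is O(n log n)
  C. n¹⁰ is O(n¹⁰)

Functions A and B both have the same complexity class.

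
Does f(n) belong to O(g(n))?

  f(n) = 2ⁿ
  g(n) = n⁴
False

f(n) = 2ⁿ is O(2ⁿ), and g(n) = n⁴ is O(n⁴).
Since O(2ⁿ) grows faster than O(n⁴), f(n) = O(g(n)) is false.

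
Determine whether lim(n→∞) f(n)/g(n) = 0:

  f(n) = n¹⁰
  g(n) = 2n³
False

f(n) = n¹⁰ is O(n¹⁰), and g(n) = 2n³ is O(n³).
Since O(n¹⁰) grows faster than or equal to O(n³), f(n) = o(g(n)) is false.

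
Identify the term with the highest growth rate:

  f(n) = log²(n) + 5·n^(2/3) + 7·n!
7·n!

Looking at each term:
  - log²(n) is O(log² n)
  - 5·n^(2/3) is O(n^(2/3))
  - 7·n! is O(n!)

The term 7·n! (O(n!)) grows fastest and dominates all others.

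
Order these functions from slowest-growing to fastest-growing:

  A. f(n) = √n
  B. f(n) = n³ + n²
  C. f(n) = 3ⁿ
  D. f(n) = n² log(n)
A < D < B < C

Comparing growth rates:
A = √n is O(√n)
D = n² log(n) is O(n² log n)
B = n³ + n² is O(n³)
C = 3ⁿ is O(3ⁿ)

Therefore, the order from slowest to fastest is: A < D < B < C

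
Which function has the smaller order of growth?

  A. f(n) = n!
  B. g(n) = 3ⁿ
B

f(n) = n! is O(n!), while g(n) = 3ⁿ is O(3ⁿ).
Since O(3ⁿ) grows slower than O(n!), g(n) is dominated.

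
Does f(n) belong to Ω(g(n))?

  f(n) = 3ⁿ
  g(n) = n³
True

f(n) = 3ⁿ is O(3ⁿ), and g(n) = n³ is O(n³).
Since O(3ⁿ) grows at least as fast as O(n³), f(n) = Ω(g(n)) is true.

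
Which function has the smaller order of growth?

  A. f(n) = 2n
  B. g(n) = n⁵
A

f(n) = 2n is O(n), while g(n) = n⁵ is O(n⁵).
Since O(n) grows slower than O(n⁵), f(n) is dominated.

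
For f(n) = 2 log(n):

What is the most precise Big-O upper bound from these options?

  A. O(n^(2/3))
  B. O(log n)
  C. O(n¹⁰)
B

f(n) = 2 log(n) is O(log n).
All listed options are valid Big-O bounds (upper bounds),
but O(log n) is the tightest (smallest valid bound).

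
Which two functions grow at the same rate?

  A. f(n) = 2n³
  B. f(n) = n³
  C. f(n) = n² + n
A and B

Examining each function:
  A. 2n³ is O(n³)
  B. n³ is O(n³)
  C. n² + n is O(n²)

Functions A and B both have the same complexity class.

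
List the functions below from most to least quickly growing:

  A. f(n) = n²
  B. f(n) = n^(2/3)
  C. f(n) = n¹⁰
C > A > B

Comparing growth rates:
C = n¹⁰ is O(n¹⁰)
A = n² is O(n²)
B = n^(2/3) is O(n^(2/3))

Therefore, the order from fastest to slowest is: C > A > B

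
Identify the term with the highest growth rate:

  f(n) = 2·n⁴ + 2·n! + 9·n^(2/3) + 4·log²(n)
2·n!

Looking at each term:
  - 2·n⁴ is O(n⁴)
  - 2·n! is O(n!)
  - 9·n^(2/3) is O(n^(2/3))
  - 4·log²(n) is O(log² n)

The term 2·n! (O(n!)) grows fastest and dominates all others.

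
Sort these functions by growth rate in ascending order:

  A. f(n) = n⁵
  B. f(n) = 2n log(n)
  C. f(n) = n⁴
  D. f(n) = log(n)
D < B < C < A

Comparing growth rates:
D = log(n) is O(log n)
B = 2n log(n) is O(n log n)
C = n⁴ is O(n⁴)
A = n⁵ is O(n⁵)

Therefore, the order from slowest to fastest is: D < B < C < A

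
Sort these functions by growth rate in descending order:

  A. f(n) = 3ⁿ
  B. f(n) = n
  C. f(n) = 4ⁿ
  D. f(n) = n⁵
C > A > D > B

Comparing growth rates:
C = 4ⁿ is O(4ⁿ)
A = 3ⁿ is O(3ⁿ)
D = n⁵ is O(n⁵)
B = n is O(n)

Therefore, the order from fastest to slowest is: C > A > D > B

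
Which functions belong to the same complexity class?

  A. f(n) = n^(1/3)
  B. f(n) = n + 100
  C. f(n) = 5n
B and C

Examining each function:
  A. n^(1/3) is O(n^(1/3))
  B. n + 100 is O(n)
  C. 5n is O(n)

Functions B and C both have the same complexity class.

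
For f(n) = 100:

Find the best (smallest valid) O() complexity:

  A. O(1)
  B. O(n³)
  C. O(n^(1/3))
A

f(n) = 100 is O(1).
All listed options are valid Big-O bounds (upper bounds),
but O(1) is the tightest (smallest valid bound).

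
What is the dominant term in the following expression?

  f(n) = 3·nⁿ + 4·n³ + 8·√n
3·nⁿ

Looking at each term:
  - 3·nⁿ is O(nⁿ)
  - 4·n³ is O(n³)
  - 8·√n is O(√n)

The term 3·nⁿ (O(nⁿ)) grows fastest and dominates all others.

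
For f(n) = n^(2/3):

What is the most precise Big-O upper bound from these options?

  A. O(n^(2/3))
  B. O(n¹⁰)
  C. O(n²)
A

f(n) = n^(2/3) is O(n^(2/3)).
All listed options are valid Big-O bounds (upper bounds),
but O(n^(2/3)) is the tightest (smallest valid bound).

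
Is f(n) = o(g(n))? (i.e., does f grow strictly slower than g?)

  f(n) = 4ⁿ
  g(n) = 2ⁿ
False

f(n) = 4ⁿ is O(4ⁿ), and g(n) = 2ⁿ is O(2ⁿ).
Since O(4ⁿ) grows faster than or equal to O(2ⁿ), f(n) = o(g(n)) is false.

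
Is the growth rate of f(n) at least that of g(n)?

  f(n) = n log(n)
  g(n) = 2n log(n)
True

f(n) = n log(n) and g(n) = 2n log(n) are both O(n log n).
Big-Ω permits equal growth rates (f ≥ c·g for some c > 0), so f(n) = Ω(g(n)) is true.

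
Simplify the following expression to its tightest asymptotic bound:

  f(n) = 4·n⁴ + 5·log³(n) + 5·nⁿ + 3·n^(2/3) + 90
Θ(nⁿ)

Order the terms by growth rate: 90 ≺ 5·log³(n) ≺ 3·n^(2/3) ≺ 4·n⁴ ≺ 5·nⁿ.
The fastest-growing term 5·nⁿ dominates as n → ∞; dropping its constant factor gives Θ(nⁿ).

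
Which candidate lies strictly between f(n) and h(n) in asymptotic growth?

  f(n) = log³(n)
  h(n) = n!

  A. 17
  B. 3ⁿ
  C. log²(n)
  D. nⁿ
B

We need g(n) with log³(n) = o(g(n)) and g(n) = o(n!), i.e. O(log³ n) ≺ g ≺ O(n!).
Check each option:
  A. 17 — O(1) does not grow strictly faster than f(n)
  B. 3ⁿ — O(3ⁿ) is strictly between O(log³ n) and O(n!) ✓
  C. log²(n) — O(log² n) does not grow strictly faster than f(n)
  D. nⁿ — O(nⁿ) does not grow strictly slower than h(n)

Only option B (3ⁿ) lies strictly between.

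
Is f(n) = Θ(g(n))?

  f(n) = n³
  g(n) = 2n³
True

f(n) = n³ and g(n) = 2n³ are both O(n³).
Since they have the same asymptotic growth rate, f(n) = Θ(g(n)) is true.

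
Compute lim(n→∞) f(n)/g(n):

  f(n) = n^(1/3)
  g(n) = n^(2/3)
0

Since n^(1/3) (O(n^(1/3))) grows slower than n^(2/3) (O(n^(2/3))),
the ratio f(n)/g(n) → 0 as n → ∞.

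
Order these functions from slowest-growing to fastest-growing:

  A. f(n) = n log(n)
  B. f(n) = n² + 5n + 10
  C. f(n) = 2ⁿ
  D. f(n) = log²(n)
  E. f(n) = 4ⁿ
D < A < B < C < E

Comparing growth rates:
D = log²(n) is O(log² n)
A = n log(n) is O(n log n)
B = n² + 5n + 10 is O(n²)
C = 2ⁿ is O(2ⁿ)
E = 4ⁿ is O(4ⁿ)

Therefore, the order from slowest to fastest is: D < A < B < C < E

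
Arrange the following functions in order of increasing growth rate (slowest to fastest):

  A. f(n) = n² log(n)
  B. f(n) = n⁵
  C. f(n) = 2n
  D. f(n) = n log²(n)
C < D < A < B

Comparing growth rates:
C = 2n is O(n)
D = n log²(n) is O(n log² n)
A = n² log(n) is O(n² log n)
B = n⁵ is O(n⁵)

Therefore, the order from slowest to fastest is: C < D < A < B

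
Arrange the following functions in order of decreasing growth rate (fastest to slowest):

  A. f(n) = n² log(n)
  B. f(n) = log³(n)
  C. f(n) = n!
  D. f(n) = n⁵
C > D > A > B

Comparing growth rates:
C = n! is O(n!)
D = n⁵ is O(n⁵)
A = n² log(n) is O(n² log n)
B = log³(n) is O(log³ n)

Therefore, the order from fastest to slowest is: C > D > A > B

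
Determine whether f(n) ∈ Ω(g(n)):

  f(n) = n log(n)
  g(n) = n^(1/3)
True

f(n) = n log(n) is O(n log n), and g(n) = n^(1/3) is O(n^(1/3)).
Since O(n log n) grows at least as fast as O(n^(1/3)), f(n) = Ω(g(n)) is true.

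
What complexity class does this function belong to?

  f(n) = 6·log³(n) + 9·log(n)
O(log³ n)

The dominant term in 6·log³(n) + 9·log(n) is 6·log³(n), which is Θ(log³ n).
Lower-order terms (9·log(n)) are asymptotically negligible.
Constants are absorbed, so the tightest bound is O(log³ n).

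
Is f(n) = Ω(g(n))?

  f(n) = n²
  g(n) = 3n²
True

f(n) = n² and g(n) = 3n² are both O(n²).
Big-Ω permits equal growth rates (f ≥ c·g for some c > 0), so f(n) = Ω(g(n)) is true.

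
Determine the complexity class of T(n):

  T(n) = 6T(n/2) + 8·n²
Θ(n^log₂(6))

Master Theorem: a = 6, b = 2, f(n) = 8·n².
Compute the critical exponent d = log₂(6) = 2.585.
Compare f(n) = Θ(n²) against n^d:
  k = 2 < d = 2.585, so f(n) = O(n^(d-ε)) — Case 1.
  The recursion cost dominates: T(n) = Θ(n^d) = Θ(n^log₂(6)).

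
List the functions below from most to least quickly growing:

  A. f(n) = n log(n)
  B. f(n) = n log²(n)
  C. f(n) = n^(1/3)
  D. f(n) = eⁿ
D > B > A > C

Comparing growth rates:
D = eⁿ is O(eⁿ)
B = n log²(n) is O(n log² n)
A = n log(n) is O(n log n)
C = n^(1/3) is O(n^(1/3))

Therefore, the order from fastest to slowest is: D > B > A > C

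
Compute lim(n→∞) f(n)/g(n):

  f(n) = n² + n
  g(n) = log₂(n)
∞

Since n² + n (O(n²)) grows faster than log₂(n) (O(log n)),
the ratio f(n)/g(n) → ∞ as n → ∞.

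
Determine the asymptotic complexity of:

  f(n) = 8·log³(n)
O(log³ n)

The dominant term in 8·log³(n) is 8·log³(n), which is Θ(log³ n).
Constants are absorbed, so the tightest bound is O(log³ n).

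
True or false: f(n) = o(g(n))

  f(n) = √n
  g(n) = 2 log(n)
False

f(n) = √n is O(√n), and g(n) = 2 log(n) is O(log n).
Since O(√n) grows faster than or equal to O(log n), f(n) = o(g(n)) is false.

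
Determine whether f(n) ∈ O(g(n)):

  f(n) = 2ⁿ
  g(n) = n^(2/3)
False

f(n) = 2ⁿ is O(2ⁿ), and g(n) = n^(2/3) is O(n^(2/3)).
Since O(2ⁿ) grows faster than O(n^(2/3)), f(n) = O(g(n)) is false.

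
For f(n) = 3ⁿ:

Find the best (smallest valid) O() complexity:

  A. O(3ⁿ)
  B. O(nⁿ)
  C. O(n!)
A

f(n) = 3ⁿ is O(3ⁿ).
All listed options are valid Big-O bounds (upper bounds),
but O(3ⁿ) is the tightest (smallest valid bound).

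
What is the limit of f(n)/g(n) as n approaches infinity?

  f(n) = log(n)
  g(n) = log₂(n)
log(2)

Since log(n) and log₂(n) have the same growth rate (O(log n)),
the ratio converges to a constant: log(2).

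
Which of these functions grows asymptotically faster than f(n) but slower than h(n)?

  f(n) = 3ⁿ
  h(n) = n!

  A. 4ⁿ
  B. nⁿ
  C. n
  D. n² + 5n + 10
A

We need g(n) with 3ⁿ = o(g(n)) and g(n) = o(n!), i.e. O(3ⁿ) ≺ g ≺ O(n!).
Check each option:
  A. 4ⁿ — O(4ⁿ) is strictly between O(3ⁿ) and O(n!) ✓
  B. nⁿ — O(nⁿ) does not grow strictly slower than h(n)
  C. n — O(n) does not grow strictly faster than f(n)
  D. n² + 5n + 10 — O(n²) does not grow strictly faster than f(n)

Only option A (4ⁿ) lies strictly between.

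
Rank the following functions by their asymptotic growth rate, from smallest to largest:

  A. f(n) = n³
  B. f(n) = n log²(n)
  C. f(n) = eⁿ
B < A < C

Comparing growth rates:
B = n log²(n) is O(n log² n)
A = n³ is O(n³)
C = eⁿ is O(eⁿ)

Therefore, the order from slowest to fastest is: B < A < C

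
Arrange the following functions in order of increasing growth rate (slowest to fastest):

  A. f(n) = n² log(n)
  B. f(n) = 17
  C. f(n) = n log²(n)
B < C < A

Comparing growth rates:
B = 17 is O(1)
C = n log²(n) is O(n log² n)
A = n² log(n) is O(n² log n)

Therefore, the order from slowest to fastest is: B < C < A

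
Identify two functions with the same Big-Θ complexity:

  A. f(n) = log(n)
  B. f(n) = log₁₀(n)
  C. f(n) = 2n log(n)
A and B

Examining each function:
  A. log(n) is O(log n)
  B. log₁₀(n) is O(log n)
  C. 2n log(n) is O(n log n)

Functions A and B both have the same complexity class.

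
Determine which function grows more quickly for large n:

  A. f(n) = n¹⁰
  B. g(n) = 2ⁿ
B

f(n) = n¹⁰ is O(n¹⁰), while g(n) = 2ⁿ is O(2ⁿ).
Since O(2ⁿ) grows faster than O(n¹⁰), g(n) dominates.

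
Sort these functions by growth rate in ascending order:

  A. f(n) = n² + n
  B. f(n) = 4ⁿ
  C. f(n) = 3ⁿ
A < C < B

Comparing growth rates:
A = n² + n is O(n²)
C = 3ⁿ is O(3ⁿ)
B = 4ⁿ is O(4ⁿ)

Therefore, the order from slowest to fastest is: A < C < B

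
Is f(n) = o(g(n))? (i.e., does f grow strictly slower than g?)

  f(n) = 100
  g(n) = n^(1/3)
True

f(n) = 100 is O(1), and g(n) = n^(1/3) is O(n^(1/3)).
Since O(1) grows strictly slower than O(n^(1/3)), f(n) = o(g(n)) is true.
This means lim(n→∞) f(n)/g(n) = 0.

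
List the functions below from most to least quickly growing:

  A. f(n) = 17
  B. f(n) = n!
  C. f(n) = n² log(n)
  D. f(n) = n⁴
B > D > C > A

Comparing growth rates:
B = n! is O(n!)
D = n⁴ is O(n⁴)
C = n² log(n) is O(n² log n)
A = 17 is O(1)

Therefore, the order from fastest to slowest is: B > D > C > A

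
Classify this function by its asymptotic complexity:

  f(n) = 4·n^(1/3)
O(n^(1/3))

The dominant term in 4·n^(1/3) is 4·n^(1/3), which is Θ(n^(1/3)).
Constants are absorbed, so the tightest bound is O(n^(1/3)).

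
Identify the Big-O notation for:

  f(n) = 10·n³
O(n³)

The dominant term in 10·n³ is 10·n³, which is Θ(n³).
Constants are absorbed, so the tightest bound is O(n³).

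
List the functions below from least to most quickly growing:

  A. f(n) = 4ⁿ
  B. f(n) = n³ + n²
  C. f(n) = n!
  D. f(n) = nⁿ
B < A < C < D

Comparing growth rates:
B = n³ + n² is O(n³)
A = 4ⁿ is O(4ⁿ)
C = n! is O(n!)
D = nⁿ is O(nⁿ)

Therefore, the order from slowest to fastest is: B < A < C < D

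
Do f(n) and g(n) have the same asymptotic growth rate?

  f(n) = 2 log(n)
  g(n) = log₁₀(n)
True

f(n) = 2 log(n) and g(n) = log₁₀(n) are both O(log n).
Since they have the same asymptotic growth rate, f(n) = Θ(g(n)) is true.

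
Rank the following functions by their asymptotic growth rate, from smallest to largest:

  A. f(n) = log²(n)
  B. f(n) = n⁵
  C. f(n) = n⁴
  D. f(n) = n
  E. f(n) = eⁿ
A < D < C < B < E

Comparing growth rates:
A = log²(n) is O(log² n)
D = n is O(n)
C = n⁴ is O(n⁴)
B = n⁵ is O(n⁵)
E = eⁿ is O(eⁿ)

Therefore, the order from slowest to fastest is: A < D < C < B < E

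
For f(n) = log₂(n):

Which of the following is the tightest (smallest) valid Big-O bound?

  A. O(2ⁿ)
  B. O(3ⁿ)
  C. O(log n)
C

f(n) = log₂(n) is O(log n).
All listed options are valid Big-O bounds (upper bounds),
but O(log n) is the tightest (smallest valid bound).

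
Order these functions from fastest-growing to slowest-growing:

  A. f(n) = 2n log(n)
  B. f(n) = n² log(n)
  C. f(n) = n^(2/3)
B > A > C

Comparing growth rates:
B = n² log(n) is O(n² log n)
A = 2n log(n) is O(n log n)
C = n^(2/3) is O(n^(2/3))

Therefore, the order from fastest to slowest is: B > A > C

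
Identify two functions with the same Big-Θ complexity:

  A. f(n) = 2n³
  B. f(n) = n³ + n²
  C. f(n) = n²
A and B

Examining each function:
  A. 2n³ is O(n³)
  B. n³ + n² is O(n³)
  C. n² is O(n²)

Functions A and B both have the same complexity class.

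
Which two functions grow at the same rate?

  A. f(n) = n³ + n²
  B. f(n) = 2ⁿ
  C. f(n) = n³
A and C

Examining each function:
  A. n³ + n² is O(n³)
  B. 2ⁿ is O(2ⁿ)
  C. n³ is O(n³)

Functions A and C both have the same complexity class.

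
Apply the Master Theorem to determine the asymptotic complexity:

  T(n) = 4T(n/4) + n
Θ(n log n)

Master Theorem: a = 4, b = 4, f(n) = n.
Compute the critical exponent d = log₄(4) = 1.
Compare f(n) = Θ(n) against n^d:
  k = 1 = d, so f(n) = Θ(n^d) — Case 2.
  Work is balanced across levels: T(n) = Θ(n^d log n) = Θ(n log n).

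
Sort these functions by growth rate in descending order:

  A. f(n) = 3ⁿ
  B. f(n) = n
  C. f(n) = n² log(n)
A > C > B

Comparing growth rates:
A = 3ⁿ is O(3ⁿ)
C = n² log(n) is O(n² log n)
B = n is O(n)

Therefore, the order from fastest to slowest is: A > C > B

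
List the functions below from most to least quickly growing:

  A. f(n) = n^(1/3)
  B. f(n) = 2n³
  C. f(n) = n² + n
B > C > A

Comparing growth rates:
B = 2n³ is O(n³)
C = n² + n is O(n²)
A = n^(1/3) is O(n^(1/3))

Therefore, the order from fastest to slowest is: B > C > A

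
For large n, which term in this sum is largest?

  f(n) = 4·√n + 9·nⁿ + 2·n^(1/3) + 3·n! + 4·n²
9·nⁿ

Looking at each term:
  - 4·√n is O(√n)
  - 9·nⁿ is O(nⁿ)
  - 2·n^(1/3) is O(n^(1/3))
  - 3·n! is O(n!)
  - 4·n² is O(n²)

The term 9·nⁿ (O(nⁿ)) grows fastest and dominates all others.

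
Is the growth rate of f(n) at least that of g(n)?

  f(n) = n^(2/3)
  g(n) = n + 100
False

f(n) = n^(2/3) is O(n^(2/3)), and g(n) = n + 100 is O(n).
Since O(n^(2/3)) grows slower than O(n), f(n) = Ω(g(n)) is false.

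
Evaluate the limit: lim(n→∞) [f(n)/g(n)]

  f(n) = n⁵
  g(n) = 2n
∞

Since n⁵ (O(n⁵)) grows faster than 2n (O(n)),
the ratio f(n)/g(n) → ∞ as n → ∞.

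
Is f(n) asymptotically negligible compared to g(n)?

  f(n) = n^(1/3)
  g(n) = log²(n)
False

f(n) = n^(1/3) is O(n^(1/3)), and g(n) = log²(n) is O(log² n).
Since O(n^(1/3)) grows faster than or equal to O(log² n), f(n) = o(g(n)) is false.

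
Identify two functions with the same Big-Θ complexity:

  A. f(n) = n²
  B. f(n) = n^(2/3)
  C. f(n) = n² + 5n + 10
A and C

Examining each function:
  A. n² is O(n²)
  B. n^(2/3) is O(n^(2/3))
  C. n² + 5n + 10 is O(n²)

Functions A and C both have the same complexity class.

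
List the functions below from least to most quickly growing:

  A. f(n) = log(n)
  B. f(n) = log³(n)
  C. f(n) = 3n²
A < B < C

Comparing growth rates:
A = log(n) is O(log n)
B = log³(n) is O(log³ n)
C = 3n² is O(n²)

Therefore, the order from slowest to fastest is: A < B < C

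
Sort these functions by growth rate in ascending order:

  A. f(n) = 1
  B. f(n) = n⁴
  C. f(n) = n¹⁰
A < B < C

Comparing growth rates:
A = 1 is O(1)
B = n⁴ is O(n⁴)
C = n¹⁰ is O(n¹⁰)

Therefore, the order from slowest to fastest is: A < B < C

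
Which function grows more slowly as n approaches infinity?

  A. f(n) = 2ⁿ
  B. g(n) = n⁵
B

f(n) = 2ⁿ is O(2ⁿ), while g(n) = n⁵ is O(n⁵).
Since O(n⁵) grows slower than O(2ⁿ), g(n) is dominated.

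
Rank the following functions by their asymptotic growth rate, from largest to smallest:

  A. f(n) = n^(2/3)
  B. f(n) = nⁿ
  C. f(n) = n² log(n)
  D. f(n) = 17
B > C > A > D

Comparing growth rates:
B = nⁿ is O(nⁿ)
C = n² log(n) is O(n² log n)
A = n^(2/3) is O(n^(2/3))
D = 17 is O(1)

Therefore, the order from fastest to slowest is: B > C > A > D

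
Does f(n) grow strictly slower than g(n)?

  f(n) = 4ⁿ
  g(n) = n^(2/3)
False

f(n) = 4ⁿ is O(4ⁿ), and g(n) = n^(2/3) is O(n^(2/3)).
Since O(4ⁿ) grows faster than or equal to O(n^(2/3)), f(n) = o(g(n)) is false.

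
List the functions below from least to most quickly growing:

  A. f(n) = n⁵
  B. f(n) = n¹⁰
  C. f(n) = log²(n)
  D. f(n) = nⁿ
C < A < B < D

Comparing growth rates:
C = log²(n) is O(log² n)
A = n⁵ is O(n⁵)
B = n¹⁰ is O(n¹⁰)
D = nⁿ is O(nⁿ)

Therefore, the order from slowest to fastest is: C < A < B < D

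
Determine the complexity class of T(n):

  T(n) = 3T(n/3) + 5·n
Θ(n log n)

Master Theorem: a = 3, b = 3, f(n) = 5·n.
Compute the critical exponent d = log₃(3) = 1.
Compare f(n) = Θ(n) against n^d:
  k = 1 = d, so f(n) = Θ(n^d) — Case 2.
  Work is balanced across levels: T(n) = Θ(n^d log n) = Θ(n log n).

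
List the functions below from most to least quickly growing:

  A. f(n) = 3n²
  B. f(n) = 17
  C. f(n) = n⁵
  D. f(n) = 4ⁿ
D > C > A > B

Comparing growth rates:
D = 4ⁿ is O(4ⁿ)
C = n⁵ is O(n⁵)
A = 3n² is O(n²)
B = 17 is O(1)

Therefore, the order from fastest to slowest is: D > C > A > B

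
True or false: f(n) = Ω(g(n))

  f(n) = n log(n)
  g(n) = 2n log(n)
True

f(n) = n log(n) and g(n) = 2n log(n) are both O(n log n).
Big-Ω permits equal growth rates (f ≥ c·g for some c > 0), so f(n) = Ω(g(n)) is true.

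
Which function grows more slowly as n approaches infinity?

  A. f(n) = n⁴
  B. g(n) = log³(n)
B

f(n) = n⁴ is O(n⁴), while g(n) = log³(n) is O(log³ n).
Since O(log³ n) grows slower than O(n⁴), g(n) is dominated.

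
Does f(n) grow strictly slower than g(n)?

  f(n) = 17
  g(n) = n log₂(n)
True

f(n) = 17 is O(1), and g(n) = n log₂(n) is O(n log n).
Since O(1) grows strictly slower than O(n log n), f(n) = o(g(n)) is true.
This means lim(n→∞) f(n)/g(n) = 0.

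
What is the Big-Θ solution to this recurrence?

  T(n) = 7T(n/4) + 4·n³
Θ(n³)

Master Theorem: a = 7, b = 4, f(n) = 4·n³.
Compute the critical exponent d = log₄(7) = 1.404.
Compare f(n) = Θ(n³) against n^d:
  k = 3 > d = 1.404, so f(n) = Ω(n^(d+ε)) — Case 3.
  Regularity: a·(n/b)^3/n^3 = a/b^3 = 7/64 < 1 ✓.
  The top-level work dominates: T(n) = Θ(f(n)) = Θ(n³).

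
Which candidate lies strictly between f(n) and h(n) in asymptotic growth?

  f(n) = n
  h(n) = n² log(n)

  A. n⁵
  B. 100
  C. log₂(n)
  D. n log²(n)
D

We need g(n) with n = o(g(n)) and g(n) = o(n² log(n)), i.e. O(n) ≺ g ≺ O(n² log n).
Check each option:
  A. n⁵ — O(n⁵) does not grow strictly slower than h(n)
  B. 100 — O(1) does not grow strictly faster than f(n)
  C. log₂(n) — O(log n) does not grow strictly faster than f(n)
  D. n log²(n) — O(n log² n) is strictly between O(n) and O(n² log n) ✓

Only option D (n log²(n)) lies strictly between.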